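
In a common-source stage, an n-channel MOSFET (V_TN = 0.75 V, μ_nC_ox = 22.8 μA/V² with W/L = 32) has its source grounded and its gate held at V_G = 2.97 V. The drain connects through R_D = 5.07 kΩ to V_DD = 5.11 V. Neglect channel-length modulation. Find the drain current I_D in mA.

I_D = 0.882 mA

V_GS = V_G = 2.97 V, so V_ov = 2.97 − 0.75 = 2.22 V.
k_n = μ_nC_ox · (W/L) = 0.7296 mA/V².
Assume saturation: I_D = ½ k_n V_ov² = 0.5 × 0.7296 × 2.22² = 1.8 mA, giving V_DS = V_DD − I_D R_D = 5.11 − 1.8 × 5.07 = -4.01 V.
But -4.01 V < V_ov = 2.22 V, so the device is actually in triode.
In triode I_D = k_n[V_ov V_DS − ½ V_DS²] and I_D = (V_DD − V_DS)/R_D. Equating: 1.85 V_DS² − 9.212 V_DS + 5.11 = 0, giving V_DS = 0.636 V (the root below V_ov).
I_D = (5.11 − 0.636) / 5.07 = 0.882 mA.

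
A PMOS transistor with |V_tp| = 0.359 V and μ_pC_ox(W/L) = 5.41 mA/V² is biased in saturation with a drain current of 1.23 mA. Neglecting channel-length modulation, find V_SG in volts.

In saturation I_D = ½ k_p (V_SG − |V_tp|)², so V_SG − |V_tp| = √(2 I_D / k_p) = √(2 × 1.23 / 5.41) = 0.674 V.
V_SG = 0.359 + 0.674 = 1.03 V.

V_SG = 1.03 V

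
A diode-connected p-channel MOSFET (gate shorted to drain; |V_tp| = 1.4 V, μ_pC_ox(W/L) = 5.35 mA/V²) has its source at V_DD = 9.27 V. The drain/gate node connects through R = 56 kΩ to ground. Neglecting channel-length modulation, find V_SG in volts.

With gate tied to drain, V_SG = V_SD ≥ V_SG − |V_tp|, so the device is in saturation.
KCL at the drain: ½ k_p (V_SG − |V_tp|)² = (V_DD − V_SG)/R.
Let x = V_SG − 1.4. Then 150 x² + x − 7.87 = 0, giving x = 0.226 V (positive root), so V_SG = 1.63 V.
I_D = (V_DD − V_SG)/R = (9.27 − 1.63) / 56 = 0.137 mA.

V_SG = 1.63 V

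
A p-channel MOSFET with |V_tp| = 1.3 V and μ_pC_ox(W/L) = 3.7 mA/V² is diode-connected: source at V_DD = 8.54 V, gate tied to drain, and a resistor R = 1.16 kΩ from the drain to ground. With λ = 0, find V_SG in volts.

V_SG = 2.92 V

With gate tied to drain, V_SG = V_SD ≥ V_SG − |V_tp|, so the device is in saturation.
KCL at the drain: ½ k_p (V_SG − |V_tp|)² = (V_DD − V_SG)/R.
Let x = V_SG − 1.3. Then 2.15 x² + x − 7.24 = 0, giving x = 1.62 V (positive root), so V_SG = 2.92 V.
I_D = (V_DD − V_SG)/R = (8.54 − 2.92) / 1.16 = 4.85 mA.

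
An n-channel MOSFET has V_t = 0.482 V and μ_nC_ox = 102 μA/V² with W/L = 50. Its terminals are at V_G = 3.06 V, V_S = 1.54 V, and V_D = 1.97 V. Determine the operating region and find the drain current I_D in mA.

V_GS = V_G − V_S = 3.06 − 1.54 = 1.52 V; V_DS = V_D − V_S = 1.97 − 1.54 = 0.43 V.
k_n = μ_nC_ox · (W/L) = 5.1 mA/V².
V_ov = V_GS − V_t = 1.52 − 0.482 = 1.04 V.
Since V_DS = 0.43 V < V_ov = 1.04 V, the device is in the triode region.
I_D = k_n [V_ov · V_DS − ½ V_DS²] = 5.1 × [1.04 × 0.43 − 0.5 × 0.43²] = 1.8 mA.

Triode; I_D = 1.80 mA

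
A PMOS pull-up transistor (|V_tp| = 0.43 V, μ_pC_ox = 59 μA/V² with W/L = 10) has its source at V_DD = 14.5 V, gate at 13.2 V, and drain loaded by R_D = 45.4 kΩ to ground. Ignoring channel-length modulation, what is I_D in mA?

V_SG = V_DD − V_G = 14.5 − 13.2 = 1.3 V, so V_ov = 1.3 − 0.43 = 0.87 V.
k_p = μ_pC_ox · (W/L) = 0.59 mA/V².
Assume saturation: I_D = ½ k_p V_ov² = 0.5 × 0.59 × 0.87² = 0.223 mA, giving V_SD = V_DD − I_D R_D = 14.5 − 0.223 × 45.4 = 4.36 V.
V_SD = 4.36 V ≥ V_ov = 0.87 V, confirming saturation.

I_D = 0.223 mA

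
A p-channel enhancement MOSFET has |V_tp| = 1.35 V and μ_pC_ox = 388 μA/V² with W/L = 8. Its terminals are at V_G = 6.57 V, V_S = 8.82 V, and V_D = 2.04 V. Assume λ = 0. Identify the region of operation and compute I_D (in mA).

V_SG = V_S − V_G = 8.82 − 6.57 = 2.25 V; V_SD = V_S − V_D = 8.82 − 2.04 = 6.78 V.
k_p = μ_pC_ox · (W/L) = 3.104 mA/V².
V_ov = V_SG − |V_tp| = 2.25 − 1.35 = 0.9 V.
Since V_SD = 6.78 V ≥ V_ov = 0.9 V, the device is in saturation.
I_D = ½ k_p V_ov² = 0.5 × 3.104 × 0.9² = 1.26 mA.

Saturation; I_D = 1.26 mA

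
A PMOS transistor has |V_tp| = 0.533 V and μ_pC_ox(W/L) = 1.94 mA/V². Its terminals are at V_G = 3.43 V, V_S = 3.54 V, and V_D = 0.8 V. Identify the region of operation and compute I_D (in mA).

V_SG = V_S − V_G = 3.54 − 3.43 = 0.11 V; V_SD = V_S − V_D = 3.54 − 0.8 = 2.74 V.
V_SG = 0.11 V < |V_tp| = 0.533 V, so the transistor is in cutoff.

Cutoff; I_D = 0 mA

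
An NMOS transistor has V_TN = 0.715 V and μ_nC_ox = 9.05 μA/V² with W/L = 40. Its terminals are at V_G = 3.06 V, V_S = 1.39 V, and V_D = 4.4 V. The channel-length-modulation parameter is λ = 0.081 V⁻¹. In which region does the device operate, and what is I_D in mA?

Saturation; I_D = 0.205 mA

V_GS = V_G − V_S = 3.06 − 1.39 = 1.67 V; V_DS = V_D − V_S = 4.4 − 1.39 = 3.01 V.
k_n = μ_nC_ox · (W/L) = 0.362 mA/V².
V_ov = V_GS − V_TN = 1.67 − 0.715 = 0.955 V.
Since V_DS = 3.01 V ≥ V_ov = 0.955 V, the device is in saturation.
I_D = ½ k_n V_ov² (1 + λ V_DS) = 0.5 × 0.362 × 0.955² × (1 + 0.081 × 3.01) = 0.205 mA.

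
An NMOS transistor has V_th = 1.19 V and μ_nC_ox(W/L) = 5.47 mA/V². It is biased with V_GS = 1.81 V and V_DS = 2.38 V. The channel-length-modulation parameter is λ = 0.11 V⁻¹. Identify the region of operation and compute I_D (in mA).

V_ov = V_GS − V_th = 1.81 − 1.19 = 0.62 V.
Since V_DS = 2.38 V ≥ V_ov = 0.62 V, the device is in saturation.
I_D = ½ k_n V_ov² (1 + λ V_DS) = 0.5 × 5.47 × 0.62² × (1 + 0.11 × 2.38) = 1.33 mA.

Saturation; I_D = 1.33 mA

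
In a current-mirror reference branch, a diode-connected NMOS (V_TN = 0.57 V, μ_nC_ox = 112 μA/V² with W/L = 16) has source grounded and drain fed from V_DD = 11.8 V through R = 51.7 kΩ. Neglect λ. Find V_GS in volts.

With gate tied to drain, V_GS = V_DS ≥ V_GS − V_TN, so the device is in saturation.
k_n = μ_nC_ox · (W/L) = 1.792 mA/V².
KCL at the drain: ½ k_n (V_GS − V_TN)² = (V_DD − V_GS)/R.
Let x = V_GS − 0.57. Then 46.3 x² + x − 11.23 = 0, giving x = 0.482 V (positive root), so V_GS = 1.05 V.
I_D = (V_DD − V_GS)/R = (11.8 − 1.05) / 51.7 = 0.208 mA.

V_GS = 1.05 V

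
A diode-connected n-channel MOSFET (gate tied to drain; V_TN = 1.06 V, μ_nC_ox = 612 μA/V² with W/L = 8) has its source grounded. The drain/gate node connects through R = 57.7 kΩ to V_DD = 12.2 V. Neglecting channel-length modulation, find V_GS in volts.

With gate tied to drain, V_GS = V_DS ≥ V_GS − V_TN, so the device is in saturation.
k_n = μ_nC_ox · (W/L) = 4.896 mA/V².
KCL at the drain: ½ k_n (V_GS − V_TN)² = (V_DD − V_GS)/R.
Let x = V_GS − 1.06. Then 141 x² + x − 11.14 = 0, giving x = 0.277 V (positive root), so V_GS = 1.34 V.
I_D = (V_DD − V_GS)/R = (12.2 − 1.34) / 57.7 = 0.188 mA.

V_GS = 1.34 V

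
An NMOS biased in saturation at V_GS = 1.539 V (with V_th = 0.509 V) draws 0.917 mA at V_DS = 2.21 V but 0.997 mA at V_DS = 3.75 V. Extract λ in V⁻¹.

With V_GS fixed, I_D ∝ (1 + λ V_DS) in saturation, so I_D2/I_D1 = (1 + λ V_DS2)/(1 + λ V_DS1).
0.997/0.917 = 1.087 = (1 + 3.75 λ)/(1 + 2.21 λ).
Solving: λ (I_D1 V_DS2 − I_D2 V_DS1) = I_D2 − I_D1, so λ = (0.997 − 0.917) / (0.917 × 3.75 − 0.997 × 2.21) = 0.08 / 1.24 = 0.0648 V⁻¹.

λ = 0.0648 V⁻¹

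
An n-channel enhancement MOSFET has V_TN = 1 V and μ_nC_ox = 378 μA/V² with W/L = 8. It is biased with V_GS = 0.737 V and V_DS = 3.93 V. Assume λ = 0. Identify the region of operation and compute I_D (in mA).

V_GS = 0.737 V < V_TN = 1 V, so the transistor is in cutoff.

Cutoff; I_D = 0 mA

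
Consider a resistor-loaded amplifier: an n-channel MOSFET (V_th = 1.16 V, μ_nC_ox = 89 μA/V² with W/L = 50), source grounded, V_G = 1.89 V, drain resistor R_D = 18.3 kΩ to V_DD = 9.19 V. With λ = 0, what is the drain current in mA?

V_GS = V_G = 1.89 V, so V_ov = 1.89 − 1.16 = 0.73 V.
k_n = μ_nC_ox · (W/L) = 4.45 mA/V².
Assume saturation: I_D = ½ k_n V_ov² = 0.5 × 4.45 × 0.73² = 1.19 mA, giving V_DS = V_DD − I_D R_D = 9.19 − 1.19 × 18.3 = -12.5 V.
But -12.5 V < V_ov = 0.73 V, so the device is actually in triode.
In triode I_D = k_n[V_ov V_DS − ½ V_DS²] and I_D = (V_DD − V_DS)/R_D. Equating: 40.7 V_DS² − 60.45 V_DS + 9.19 = 0, giving V_DS = 0.172 V (the root below V_ov).
I_D = (9.19 − 0.172) / 18.3 = 0.493 mA.

I_D = 0.493 mA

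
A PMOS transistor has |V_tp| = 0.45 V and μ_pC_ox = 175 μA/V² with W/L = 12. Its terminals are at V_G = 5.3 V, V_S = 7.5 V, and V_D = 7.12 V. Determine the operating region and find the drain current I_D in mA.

Triode; I_D = 1.24 mA

V_SG = V_S − V_G = 7.5 − 5.3 = 2.2 V; V_SD = V_S − V_D = 7.5 − 7.12 = 0.38 V.
k_p = μ_pC_ox · (W/L) = 2.1 mA/V².
V_ov = V_SG − |V_tp| = 2.2 − 0.45 = 1.75 V.
Since V_SD = 0.38 V < V_ov = 1.75 V, the device is in the triode region.
I_D = k_p [V_ov · V_SD − ½ V_SD²] = 2.1 × [1.75 × 0.38 − 0.5 × 0.38²] = 1.24 mA.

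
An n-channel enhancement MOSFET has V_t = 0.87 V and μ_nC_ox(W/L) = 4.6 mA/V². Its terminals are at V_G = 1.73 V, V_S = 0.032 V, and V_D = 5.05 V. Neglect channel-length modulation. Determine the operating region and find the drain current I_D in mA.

V_GS = V_G − V_S = 1.73 − 0.032 = 1.7 V; V_DS = V_D − V_S = 5.05 − 0.032 = 5.02 V.
V_ov = V_GS − V_t = 1.7 − 0.87 = 0.828 V.
Since V_DS = 5.02 V ≥ V_ov = 0.828 V, the device is in saturation.
I_D = ½ k_n V_ov² = 0.5 × 4.6 × 0.828² = 1.58 mA.

Saturation; I_D = 1.58 mA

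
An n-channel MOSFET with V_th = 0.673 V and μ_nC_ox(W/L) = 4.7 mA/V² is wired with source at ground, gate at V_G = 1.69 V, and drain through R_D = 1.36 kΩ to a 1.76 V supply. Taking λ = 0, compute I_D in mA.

V_GS = V_G = 1.69 V, so V_ov = 1.69 − 0.673 = 1.02 V.
Assume saturation: I_D = ½ k_n V_ov² = 0.5 × 4.7 × 1.02² = 2.43 mA, giving V_DS = V_DD − I_D R_D = 1.76 − 2.43 × 1.36 = -1.55 V.
But -1.55 V < V_ov = 1.02 V, so the device is actually in triode.
In triode I_D = k_n[V_ov V_DS − ½ V_DS²] and I_D = (V_DD − V_DS)/R_D. Equating: 3.2 V_DS² − 7.501 V_DS + 1.76 = 0, giving V_DS = 0.264 V (the root below V_ov).
I_D = (1.76 − 0.264) / 1.36 = 1.1 mA.

I_D = 1.10 mA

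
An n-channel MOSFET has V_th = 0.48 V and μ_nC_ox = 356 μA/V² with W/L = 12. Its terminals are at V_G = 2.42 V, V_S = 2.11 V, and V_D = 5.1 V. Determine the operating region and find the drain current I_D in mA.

V_GS = V_G − V_S = 2.42 − 2.11 = 0.31 V; V_DS = V_D − V_S = 5.1 − 2.11 = 2.99 V.
V_GS = 0.31 V < V_th = 0.48 V, so the transistor is in cutoff.

Cutoff; I_D = 0 mA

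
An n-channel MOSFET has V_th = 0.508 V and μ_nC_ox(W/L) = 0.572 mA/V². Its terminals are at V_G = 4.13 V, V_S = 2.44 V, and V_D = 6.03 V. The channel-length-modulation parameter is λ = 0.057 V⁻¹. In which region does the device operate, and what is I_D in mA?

Saturation; I_D = 0.481 mA

V_GS = V_G − V_S = 4.13 − 2.44 = 1.69 V; V_DS = V_D − V_S = 6.03 − 2.44 = 3.59 V.
V_ov = V_GS − V_th = 1.69 − 0.508 = 1.18 V.
Since V_DS = 3.59 V ≥ V_ov = 1.18 V, the device is in saturation.
I_D = ½ k_n V_ov² (1 + λ V_DS) = 0.5 × 0.572 × 1.18² × (1 + 0.057 × 3.59) = 0.481 mA.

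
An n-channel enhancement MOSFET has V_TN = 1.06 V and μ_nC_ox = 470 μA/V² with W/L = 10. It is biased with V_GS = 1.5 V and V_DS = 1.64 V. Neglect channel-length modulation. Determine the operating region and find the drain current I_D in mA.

k_n = μ_nC_ox · (W/L) = 4.7 mA/V².
V_ov = V_GS − V_TN = 1.5 − 1.06 = 0.44 V.
Since V_DS = 1.64 V ≥ V_ov = 0.44 V, the device is in saturation.
I_D = ½ k_n V_ov² = 0.5 × 4.7 × 0.44² = 0.455 mA.

Saturation; I_D = 0.455 mA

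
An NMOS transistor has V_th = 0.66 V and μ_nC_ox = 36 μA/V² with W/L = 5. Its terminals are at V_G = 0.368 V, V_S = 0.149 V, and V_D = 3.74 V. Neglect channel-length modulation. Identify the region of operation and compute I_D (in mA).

Cutoff; I_D = 0 mA

V_GS = V_G − V_S = 0.368 − 0.149 = 0.219 V; V_DS = V_D − V_S = 3.74 − 0.149 = 3.59 V.
V_GS = 0.219 V < V_th = 0.66 V, so the transistor is in cutoff.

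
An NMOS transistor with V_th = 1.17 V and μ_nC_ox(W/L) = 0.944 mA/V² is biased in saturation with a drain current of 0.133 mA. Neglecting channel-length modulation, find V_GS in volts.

In saturation I_D = ½ k_n (V_GS − V_th)², so V_GS − V_th = √(2 I_D / k_n) = √(2 × 0.133 / 0.944) = 0.531 V.
V_GS = 1.17 + 0.531 = 1.7 V.

V_GS = 1.70 V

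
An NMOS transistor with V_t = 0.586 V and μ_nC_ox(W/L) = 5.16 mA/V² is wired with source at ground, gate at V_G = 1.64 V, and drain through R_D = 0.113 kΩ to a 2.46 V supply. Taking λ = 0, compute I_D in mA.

I_D = 2.87 mA

V_GS = V_G = 1.64 V, so V_ov = 1.64 − 0.586 = 1.05 V.
Assume saturation: I_D = ½ k_n V_ov² = 0.5 × 5.16 × 1.05² = 2.87 mA, giving V_DS = V_DD − I_D R_D = 2.46 − 2.87 × 0.113 = 2.14 V.
V_DS = 2.14 V ≥ V_ov = 1.05 V, confirming saturation.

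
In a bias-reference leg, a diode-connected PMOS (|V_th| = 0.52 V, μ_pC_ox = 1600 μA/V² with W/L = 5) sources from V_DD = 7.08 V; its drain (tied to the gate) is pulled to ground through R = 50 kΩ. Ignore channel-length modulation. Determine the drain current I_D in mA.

With gate tied to drain, V_SG = V_SD ≥ V_SG − |V_th|, so the device is in saturation.
k_p = μ_pC_ox · (W/L) = 8 mA/V².
KCL at the drain: ½ k_p (V_SG − |V_th|)² = (V_DD − V_SG)/R.
Let x = V_SG − 0.52. Then 200 x² + x − 6.56 = 0, giving x = 0.179 V (positive root), so V_SG = 0.699 V.
I_D = (V_DD − V_SG)/R = (7.08 − 0.699) / 50 = 0.128 mA.

I_D = 0.128 mA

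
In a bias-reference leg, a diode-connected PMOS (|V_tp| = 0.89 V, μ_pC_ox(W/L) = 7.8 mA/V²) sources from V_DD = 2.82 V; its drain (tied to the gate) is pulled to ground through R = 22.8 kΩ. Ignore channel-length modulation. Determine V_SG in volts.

With gate tied to drain, V_SG = V_SD ≥ V_SG − |V_tp|, so the device is in saturation.
KCL at the drain: ½ k_p (V_SG − |V_tp|)² = (V_DD − V_SG)/R.
Let x = V_SG − 0.89. Then 88.9 x² + x − 1.93 = 0, giving x = 0.142 V (positive root), so V_SG = 1.03 V.
I_D = (V_DD − V_SG)/R = (2.82 − 1.03) / 22.8 = 0.0784 mA.

V_SG = 1.03 V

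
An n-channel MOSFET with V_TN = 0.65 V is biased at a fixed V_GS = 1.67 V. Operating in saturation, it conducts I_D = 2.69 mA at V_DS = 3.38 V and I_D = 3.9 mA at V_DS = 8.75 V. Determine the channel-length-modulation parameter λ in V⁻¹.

λ = 0.117 V⁻¹

With V_GS fixed, I_D ∝ (1 + λ V_DS) in saturation, so I_D2/I_D1 = (1 + λ V_DS2)/(1 + λ V_DS1).
3.9/2.69 = 1.45 = (1 + 8.75 λ)/(1 + 3.38 λ).
Solving: λ (I_D1 V_DS2 − I_D2 V_DS1) = I_D2 − I_D1, so λ = (3.9 − 2.69) / (2.69 × 8.75 − 3.9 × 3.38) = 1.21 / 10.4 = 0.117 V⁻¹.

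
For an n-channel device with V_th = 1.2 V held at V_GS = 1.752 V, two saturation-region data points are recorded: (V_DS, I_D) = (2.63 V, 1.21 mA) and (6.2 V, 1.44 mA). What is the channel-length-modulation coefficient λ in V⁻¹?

λ = 0.0619 V⁻¹

With V_GS fixed, I_D ∝ (1 + λ V_DS) in saturation, so I_D2/I_D1 = (1 + λ V_DS2)/(1 + λ V_DS1).
1.44/1.21 = 1.19 = (1 + 6.2 λ)/(1 + 2.63 λ).
Solving: λ (I_D1 V_DS2 − I_D2 V_DS1) = I_D2 − I_D1, so λ = (1.44 − 1.21) / (1.21 × 6.2 − 1.44 × 2.63) = 0.23 / 3.71 = 0.0619 V⁻¹.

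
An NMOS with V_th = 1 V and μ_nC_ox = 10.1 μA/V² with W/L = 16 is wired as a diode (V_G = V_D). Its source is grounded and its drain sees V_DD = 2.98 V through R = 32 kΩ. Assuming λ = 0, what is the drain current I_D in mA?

I_D = 0.0399 mA

With gate tied to drain, V_GS = V_DS ≥ V_GS − V_th, so the device is in saturation.
k_n = μ_nC_ox · (W/L) = 0.1616 mA/V².
KCL at the drain: ½ k_n (V_GS − V_th)² = (V_DD − V_GS)/R.
Let x = V_GS − 1. Then 2.59 x² + x − 1.98 = 0, giving x = 0.703 V (positive root), so V_GS = 1.7 V.
I_D = (V_DD − V_GS)/R = (2.98 − 1.7) / 32 = 0.0399 mA.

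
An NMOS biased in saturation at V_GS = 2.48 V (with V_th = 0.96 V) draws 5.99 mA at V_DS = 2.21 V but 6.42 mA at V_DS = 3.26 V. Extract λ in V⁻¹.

λ = 0.0805 V⁻¹

With V_GS fixed, I_D ∝ (1 + λ V_DS) in saturation, so I_D2/I_D1 = (1 + λ V_DS2)/(1 + λ V_DS1).
6.42/5.99 = 1.072 = (1 + 3.26 λ)/(1 + 2.21 λ).
Solving: λ (I_D1 V_DS2 − I_D2 V_DS1) = I_D2 − I_D1, so λ = (6.42 − 5.99) / (5.99 × 3.26 − 6.42 × 2.21) = 0.43 / 5.34 = 0.0805 V⁻¹.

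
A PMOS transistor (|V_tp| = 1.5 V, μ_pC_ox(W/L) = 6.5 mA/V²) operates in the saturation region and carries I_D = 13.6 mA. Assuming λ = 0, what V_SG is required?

In saturation I_D = ½ k_p (V_SG − |V_tp|)², so V_SG − |V_tp| = √(2 I_D / k_p) = √(2 × 13.6 / 6.5) = 2.05 V.
V_SG = 1.5 + 2.05 = 3.55 V.

V_SG = 3.55 V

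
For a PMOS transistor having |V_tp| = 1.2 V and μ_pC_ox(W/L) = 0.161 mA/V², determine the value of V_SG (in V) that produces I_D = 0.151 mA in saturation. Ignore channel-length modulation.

V_SG = 2.57 V

In saturation I_D = ½ k_p (V_SG − |V_tp|)², so V_SG − |V_tp| = √(2 I_D / k_p) = √(2 × 0.151 / 0.161) = 1.37 V.
V_SG = 1.2 + 1.37 = 2.57 V.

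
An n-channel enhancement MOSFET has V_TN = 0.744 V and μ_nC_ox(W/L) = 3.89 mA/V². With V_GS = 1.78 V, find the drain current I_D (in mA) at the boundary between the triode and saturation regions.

At the boundary V_DS = V_ov = V_GS − V_TN = 1.78 − 0.744 = 1.04 V.
I_D = ½ k_n V_ov² = 0.5 × 3.89 × 1.04² = 2.09 mA.

I_D = 2.09 mA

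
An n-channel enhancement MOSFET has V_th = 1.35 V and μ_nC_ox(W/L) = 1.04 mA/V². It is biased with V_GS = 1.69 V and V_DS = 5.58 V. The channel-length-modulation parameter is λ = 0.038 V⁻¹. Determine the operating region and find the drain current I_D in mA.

Saturation; I_D = 0.0729 mA

V_ov = V_GS − V_th = 1.69 − 1.35 = 0.34 V.
Since V_DS = 5.58 V ≥ V_ov = 0.34 V, the device is in saturation.
I_D = ½ k_n V_ov² (1 + λ V_DS) = 0.5 × 1.04 × 0.34² × (1 + 0.038 × 5.58) = 0.0729 mA.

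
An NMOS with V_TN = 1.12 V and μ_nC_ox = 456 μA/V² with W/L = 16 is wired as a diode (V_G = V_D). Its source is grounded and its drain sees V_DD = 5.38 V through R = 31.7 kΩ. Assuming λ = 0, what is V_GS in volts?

With gate tied to drain, V_GS = V_DS ≥ V_GS − V_TN, so the device is in saturation.
k_n = μ_nC_ox · (W/L) = 7.296 mA/V².
KCL at the drain: ½ k_n (V_GS − V_TN)² = (V_DD − V_GS)/R.
Let x = V_GS − 1.12. Then 116 x² + x − 4.26 = 0, giving x = 0.188 V (positive root), so V_GS = 1.31 V.
I_D = (V_DD − V_GS)/R = (5.38 − 1.31) / 31.7 = 0.128 mA.

V_GS = 1.31 V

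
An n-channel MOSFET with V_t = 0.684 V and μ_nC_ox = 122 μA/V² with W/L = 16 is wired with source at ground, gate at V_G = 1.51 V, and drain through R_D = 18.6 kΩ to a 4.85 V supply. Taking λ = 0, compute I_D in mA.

V_GS = V_G = 1.51 V, so V_ov = 1.51 − 0.684 = 0.826 V.
k_n = μ_nC_ox · (W/L) = 1.952 mA/V².
Assume saturation: I_D = ½ k_n V_ov² = 0.5 × 1.952 × 0.826² = 0.666 mA, giving V_DS = V_DD − I_D R_D = 4.85 − 0.666 × 18.6 = -7.54 V.
But -7.54 V < V_ov = 0.826 V, so the device is actually in triode.
In triode I_D = k_n[V_ov V_DS − ½ V_DS²] and I_D = (V_DD − V_DS)/R_D. Equating: 18.2 V_DS² − 30.99 V_DS + 4.85 = 0, giving V_DS = 0.174 V (the root below V_ov).
I_D = (4.85 − 0.174) / 18.6 = 0.251 mA.

I_D = 0.251 mA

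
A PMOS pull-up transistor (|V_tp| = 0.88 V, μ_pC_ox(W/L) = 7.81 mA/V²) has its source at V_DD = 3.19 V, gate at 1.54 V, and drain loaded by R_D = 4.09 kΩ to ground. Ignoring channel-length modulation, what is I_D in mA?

V_SG = V_DD − V_G = 3.19 − 1.54 = 1.65 V, so V_ov = 1.65 − 0.88 = 0.77 V.
Assume saturation: I_D = ½ k_p V_ov² = 0.5 × 7.81 × 0.77² = 2.32 mA, giving V_SD = V_DD − I_D R_D = 3.19 − 2.32 × 4.09 = -6.28 V.
But -6.28 V < V_ov = 0.77 V, so the device is actually in triode.
In triode I_D = k_p[V_ov V_SD − ½ V_SD²] and I_D = (V_DD − V_SD)/R_D. Equating: 16 V_SD² − 25.6 V_SD + 3.19 = 0, giving V_SD = 0.136 V (the root below V_ov).
I_D = (3.19 − 0.136) / 4.09 = 0.747 mA.

I_D = 0.747 mA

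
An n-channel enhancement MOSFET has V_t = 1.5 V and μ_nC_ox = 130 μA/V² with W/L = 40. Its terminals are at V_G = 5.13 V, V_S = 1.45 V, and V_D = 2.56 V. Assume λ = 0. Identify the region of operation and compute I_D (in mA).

V_GS = V_G − V_S = 5.13 − 1.45 = 3.68 V; V_DS = V_D − V_S = 2.56 − 1.45 = 1.11 V.
k_n = μ_nC_ox · (W/L) = 5.2 mA/V².
V_ov = V_GS − V_t = 3.68 − 1.5 = 2.18 V.
Since V_DS = 1.11 V < V_ov = 2.18 V, the device is in the triode region.
I_D = k_n [V_ov · V_DS − ½ V_DS²] = 5.2 × [2.18 × 1.11 − 0.5 × 1.11²] = 9.38 mA.

Triode; I_D = 9.38 mA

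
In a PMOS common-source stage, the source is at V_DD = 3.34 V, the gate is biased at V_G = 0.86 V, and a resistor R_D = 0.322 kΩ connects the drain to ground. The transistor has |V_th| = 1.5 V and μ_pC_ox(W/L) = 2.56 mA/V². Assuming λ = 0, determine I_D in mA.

V_SG = V_DD − V_G = 3.34 − 0.86 = 2.48 V, so V_ov = 2.48 − 1.5 = 0.98 V.
Assume saturation: I_D = ½ k_p V_ov² = 0.5 × 2.56 × 0.98² = 1.23 mA, giving V_SD = V_DD − I_D R_D = 3.34 − 1.23 × 0.322 = 2.94 V.
V_SD = 2.94 V ≥ V_ov = 0.98 V, confirming saturation.

I_D = 1.23 mA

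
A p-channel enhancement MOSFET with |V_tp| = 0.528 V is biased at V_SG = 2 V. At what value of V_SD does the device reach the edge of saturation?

V_SD,sat = 1.47 V

The boundary between triode and saturation is V_SD = V_SG − |V_tp| = V_ov.
V_ov = 2 − 0.528 = 1.47 V.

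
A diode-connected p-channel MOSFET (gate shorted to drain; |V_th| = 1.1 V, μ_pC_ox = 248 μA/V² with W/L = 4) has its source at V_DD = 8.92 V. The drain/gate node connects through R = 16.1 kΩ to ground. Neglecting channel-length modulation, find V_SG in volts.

With gate tied to drain, V_SG = V_SD ≥ V_SG − |V_th|, so the device is in saturation.
k_p = μ_pC_ox · (W/L) = 0.992 mA/V².
KCL at the drain: ½ k_p (V_SG − |V_th|)² = (V_DD − V_SG)/R.
Let x = V_SG − 1.1. Then 7.99 x² + x − 7.82 = 0, giving x = 0.929 V (positive root), so V_SG = 2.03 V.
I_D = (V_DD − V_SG)/R = (8.92 − 2.03) / 16.1 = 0.428 mA.

V_SG = 2.03 V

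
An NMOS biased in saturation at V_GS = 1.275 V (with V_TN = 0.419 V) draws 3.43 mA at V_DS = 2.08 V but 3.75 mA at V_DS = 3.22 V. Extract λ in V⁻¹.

λ = 0.0986 V⁻¹

With V_GS fixed, I_D ∝ (1 + λ V_DS) in saturation, so I_D2/I_D1 = (1 + λ V_DS2)/(1 + λ V_DS1).
3.75/3.43 = 1.093 = (1 + 3.22 λ)/(1 + 2.08 λ).
Solving: λ (I_D1 V_DS2 − I_D2 V_DS1) = I_D2 − I_D1, so λ = (3.75 − 3.43) / (3.43 × 3.22 − 3.75 × 2.08) = 0.32 / 3.24 = 0.0986 V⁻¹.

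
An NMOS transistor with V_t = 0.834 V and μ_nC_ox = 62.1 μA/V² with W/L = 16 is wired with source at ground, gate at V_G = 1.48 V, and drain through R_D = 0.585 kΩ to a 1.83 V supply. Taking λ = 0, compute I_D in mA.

I_D = 0.207 mA

V_GS = V_G = 1.48 V, so V_ov = 1.48 − 0.834 = 0.646 V.
k_n = μ_nC_ox · (W/L) = 0.9936 mA/V².
Assume saturation: I_D = ½ k_n V_ov² = 0.5 × 0.9936 × 0.646² = 0.207 mA, giving V_DS = V_DD − I_D R_D = 1.83 − 0.207 × 0.585 = 1.71 V.
V_DS = 1.71 V ≥ V_ov = 0.646 V, confirming saturation.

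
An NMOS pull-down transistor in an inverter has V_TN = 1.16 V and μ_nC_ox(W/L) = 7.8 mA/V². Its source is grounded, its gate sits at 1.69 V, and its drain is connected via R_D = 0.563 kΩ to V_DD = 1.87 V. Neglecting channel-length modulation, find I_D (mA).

V_GS = V_G = 1.69 V, so V_ov = 1.69 − 1.16 = 0.53 V.
Assume saturation: I_D = ½ k_n V_ov² = 0.5 × 7.8 × 0.53² = 1.1 mA, giving V_DS = V_DD − I_D R_D = 1.87 − 1.1 × 0.563 = 1.25 V.
V_DS = 1.25 V ≥ V_ov = 0.53 V, confirming saturation.

I_D = 1.10 mA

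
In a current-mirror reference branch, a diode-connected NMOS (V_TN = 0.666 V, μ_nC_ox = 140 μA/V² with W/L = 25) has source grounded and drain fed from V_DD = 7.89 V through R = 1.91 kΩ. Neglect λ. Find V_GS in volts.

With gate tied to drain, V_GS = V_DS ≥ V_GS − V_TN, so the device is in saturation.
k_n = μ_nC_ox · (W/L) = 3.5 mA/V².
KCL at the drain: ½ k_n (V_GS − V_TN)² = (V_DD − V_GS)/R.
Let x = V_GS − 0.666. Then 3.34 x² + x − 7.224 = 0, giving x = 1.33 V (positive root), so V_GS = 1.99 V.
I_D = (V_DD − V_GS)/R = (7.89 − 1.99) / 1.91 = 3.09 mA.

V_GS = 1.99 V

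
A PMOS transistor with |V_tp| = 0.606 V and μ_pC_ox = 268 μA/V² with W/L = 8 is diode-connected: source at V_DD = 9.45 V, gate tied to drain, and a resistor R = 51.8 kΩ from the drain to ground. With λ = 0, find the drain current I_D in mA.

With gate tied to drain, V_SG = V_SD ≥ V_SG − |V_tp|, so the device is in saturation.
k_p = μ_pC_ox · (W/L) = 2.144 mA/V².
KCL at the drain: ½ k_p (V_SG − |V_tp|)² = (V_DD − V_SG)/R.
Let x = V_SG − 0.606. Then 55.5 x² + x − 8.844 = 0, giving x = 0.39 V (positive root), so V_SG = 0.996 V.
I_D = (V_DD − V_SG)/R = (9.45 − 0.996) / 51.8 = 0.163 mA.

I_D = 0.163 mA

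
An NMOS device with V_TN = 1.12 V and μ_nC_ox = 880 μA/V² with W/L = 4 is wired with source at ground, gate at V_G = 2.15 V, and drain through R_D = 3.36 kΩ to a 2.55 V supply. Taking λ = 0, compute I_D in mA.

V_GS = V_G = 2.15 V, so V_ov = 2.15 − 1.12 = 1.03 V.
k_n = μ_nC_ox · (W/L) = 3.52 mA/V².
Assume saturation: I_D = ½ k_n V_ov² = 0.5 × 3.52 × 1.03² = 1.87 mA, giving V_DS = V_DD − I_D R_D = 2.55 − 1.87 × 3.36 = -3.72 V.
But -3.72 V < V_ov = 1.03 V, so the device is actually in triode.
In triode I_D = k_n[V_ov V_DS − ½ V_DS²] and I_D = (V_DD − V_DS)/R_D. Equating: 5.91 V_DS² − 13.18 V_DS + 2.55 = 0, giving V_DS = 0.214 V (the root below V_ov).
I_D = (2.55 − 0.214) / 3.36 = 0.695 mA.

I_D = 0.695 mA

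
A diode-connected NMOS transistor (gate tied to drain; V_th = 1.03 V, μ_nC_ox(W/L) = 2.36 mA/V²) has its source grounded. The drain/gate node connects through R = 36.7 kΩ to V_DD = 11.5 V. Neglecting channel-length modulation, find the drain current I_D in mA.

With gate tied to drain, V_GS = V_DS ≥ V_GS − V_th, so the device is in saturation.
KCL at the drain: ½ k_n (V_GS − V_th)² = (V_DD − V_GS)/R.
Let x = V_GS − 1.03. Then 43.3 x² + x − 10.47 = 0, giving x = 0.48 V (positive root), so V_GS = 1.51 V.
I_D = (V_DD − V_GS)/R = (11.5 − 1.51) / 36.7 = 0.272 mA.

I_D = 0.272 mA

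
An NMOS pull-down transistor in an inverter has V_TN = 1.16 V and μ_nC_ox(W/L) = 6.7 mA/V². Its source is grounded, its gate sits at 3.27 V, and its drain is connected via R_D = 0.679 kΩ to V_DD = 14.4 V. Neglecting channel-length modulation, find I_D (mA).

V_GS = V_G = 3.27 V, so V_ov = 3.27 − 1.16 = 2.11 V.
Assume saturation: I_D = ½ k_n V_ov² = 0.5 × 6.7 × 2.11² = 14.9 mA, giving V_DS = V_DD − I_D R_D = 14.4 − 14.9 × 0.679 = 4.27 V.
V_DS = 4.27 V ≥ V_ov = 2.11 V, confirming saturation.

I_D = 14.9 mA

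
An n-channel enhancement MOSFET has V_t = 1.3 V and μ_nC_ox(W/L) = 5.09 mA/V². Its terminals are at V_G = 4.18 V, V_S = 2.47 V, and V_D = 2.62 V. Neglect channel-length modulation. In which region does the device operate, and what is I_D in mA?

Triode; I_D = 0.256 mA

V_GS = V_G − V_S = 4.18 − 2.47 = 1.71 V; V_DS = V_D − V_S = 2.62 − 2.47 = 0.15 V.
V_ov = V_GS − V_t = 1.71 − 1.3 = 0.41 V.
Since V_DS = 0.15 V < V_ov = 0.41 V, the device is in the triode region.
I_D = k_n [V_ov · V_DS − ½ V_DS²] = 5.09 × [0.41 × 0.15 − 0.5 × 0.15²] = 0.256 mA.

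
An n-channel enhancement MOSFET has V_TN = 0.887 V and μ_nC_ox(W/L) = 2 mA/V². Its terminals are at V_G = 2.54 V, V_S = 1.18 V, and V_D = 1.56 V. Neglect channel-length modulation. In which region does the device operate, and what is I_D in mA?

Triode; I_D = 0.215 mA

V_GS = V_G − V_S = 2.54 − 1.18 = 1.36 V; V_DS = V_D − V_S = 1.56 − 1.18 = 0.38 V.
V_ov = V_GS − V_TN = 1.36 − 0.887 = 0.473 V.
Since V_DS = 0.38 V < V_ov = 0.473 V, the device is in the triode region.
I_D = k_n [V_ov · V_DS − ½ V_DS²] = 2 × [0.473 × 0.38 − 0.5 × 0.38²] = 0.215 mA.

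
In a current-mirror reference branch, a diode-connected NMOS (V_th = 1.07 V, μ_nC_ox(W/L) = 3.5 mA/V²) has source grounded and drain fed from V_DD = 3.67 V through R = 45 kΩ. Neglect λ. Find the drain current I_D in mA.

I_D = 0.0539 mA

With gate tied to drain, V_GS = V_DS ≥ V_GS − V_th, so the device is in saturation.
KCL at the drain: ½ k_n (V_GS − V_th)² = (V_DD − V_GS)/R.
Let x = V_GS − 1.07. Then 78.8 x² + x − 2.6 = 0, giving x = 0.175 V (positive root), so V_GS = 1.25 V.
I_D = (V_DD − V_GS)/R = (3.67 − 1.25) / 45 = 0.0539 mA.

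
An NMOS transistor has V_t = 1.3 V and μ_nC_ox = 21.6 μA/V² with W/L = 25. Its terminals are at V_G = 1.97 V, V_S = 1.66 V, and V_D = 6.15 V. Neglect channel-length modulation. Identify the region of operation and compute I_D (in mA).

V_GS = V_G − V_S = 1.97 − 1.66 = 0.31 V; V_DS = V_D − V_S = 6.15 − 1.66 = 4.49 V.
V_GS = 0.31 V < V_t = 1.3 V, so the transistor is in cutoff.

Cutoff; I_D = 0 mA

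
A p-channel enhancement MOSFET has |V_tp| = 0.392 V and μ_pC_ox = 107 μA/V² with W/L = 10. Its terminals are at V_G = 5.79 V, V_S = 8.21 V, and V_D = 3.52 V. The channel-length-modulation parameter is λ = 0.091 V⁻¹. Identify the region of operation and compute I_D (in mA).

V_SG = V_S − V_G = 8.21 − 5.79 = 2.42 V; V_SD = V_S − V_D = 8.21 − 3.52 = 4.69 V.
k_p = μ_pC_ox · (W/L) = 1.07 mA/V².
V_ov = V_SG − |V_tp| = 2.42 − 0.392 = 2.03 V.
Since V_SD = 4.69 V ≥ V_ov = 2.03 V, the device is in saturation.
I_D = ½ k_p V_ov² (1 + λ V_SD) = 0.5 × 1.07 × 2.03² × (1 + 0.091 × 4.69) = 3.14 mA.

Saturation; I_D = 3.14 mA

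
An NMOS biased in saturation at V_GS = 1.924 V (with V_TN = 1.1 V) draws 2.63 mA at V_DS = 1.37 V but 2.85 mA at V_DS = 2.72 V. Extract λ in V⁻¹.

λ = 0.0677 V⁻¹

With V_GS fixed, I_D ∝ (1 + λ V_DS) in saturation, so I_D2/I_D1 = (1 + λ V_DS2)/(1 + λ V_DS1).
2.85/2.63 = 1.084 = (1 + 2.72 λ)/(1 + 1.37 λ).
Solving: λ (I_D1 V_DS2 − I_D2 V_DS1) = I_D2 − I_D1, so λ = (2.85 − 2.63) / (2.63 × 2.72 − 2.85 × 1.37) = 0.22 / 3.25 = 0.0677 V⁻¹.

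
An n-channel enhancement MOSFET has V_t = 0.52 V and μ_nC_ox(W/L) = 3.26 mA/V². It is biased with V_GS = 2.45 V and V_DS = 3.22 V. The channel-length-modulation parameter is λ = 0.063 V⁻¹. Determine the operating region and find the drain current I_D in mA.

V_ov = V_GS − V_t = 2.45 − 0.52 = 1.93 V.
Since V_DS = 3.22 V ≥ V_ov = 1.93 V, the device is in saturation.
I_D = ½ k_n V_ov² (1 + λ V_DS) = 0.5 × 3.26 × 1.93² × (1 + 0.063 × 3.22) = 7.3 mA.

Saturation; I_D = 7.30 mA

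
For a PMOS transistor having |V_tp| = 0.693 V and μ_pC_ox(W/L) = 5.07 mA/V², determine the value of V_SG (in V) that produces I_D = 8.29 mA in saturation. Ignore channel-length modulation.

In saturation I_D = ½ k_p (V_SG − |V_tp|)², so V_SG − |V_tp| = √(2 I_D / k_p) = √(2 × 8.29 / 5.07) = 1.81 V.
V_SG = 0.693 + 1.81 = 2.5 V.

V_SG = 2.50 V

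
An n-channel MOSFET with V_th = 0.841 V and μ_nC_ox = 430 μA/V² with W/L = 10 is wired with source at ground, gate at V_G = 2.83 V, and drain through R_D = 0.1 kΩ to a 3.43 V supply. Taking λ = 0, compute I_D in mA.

V_GS = V_G = 2.83 V, so V_ov = 2.83 − 0.841 = 1.99 V.
k_n = μ_nC_ox · (W/L) = 4.3 mA/V².
Assume saturation: I_D = ½ k_n V_ov² = 0.5 × 4.3 × 1.99² = 8.51 mA, giving V_DS = V_DD − I_D R_D = 3.43 − 8.51 × 0.1 = 2.58 V.
V_DS = 2.58 V ≥ V_ov = 1.99 V, confirming saturation.

I_D = 8.51 mA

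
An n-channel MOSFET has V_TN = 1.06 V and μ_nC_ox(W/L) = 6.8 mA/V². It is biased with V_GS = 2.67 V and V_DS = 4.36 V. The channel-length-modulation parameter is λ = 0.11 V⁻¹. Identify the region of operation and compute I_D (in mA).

V_ov = V_GS − V_TN = 2.67 − 1.06 = 1.61 V.
Since V_DS = 4.36 V ≥ V_ov = 1.61 V, the device is in saturation.
I_D = ½ k_n V_ov² (1 + λ V_DS) = 0.5 × 6.8 × 1.61² × (1 + 0.11 × 4.36) = 13 mA.

Saturation; I_D = 13.0 mA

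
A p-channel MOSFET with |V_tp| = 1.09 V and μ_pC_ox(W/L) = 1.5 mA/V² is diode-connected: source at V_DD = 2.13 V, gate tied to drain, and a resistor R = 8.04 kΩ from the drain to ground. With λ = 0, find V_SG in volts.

V_SG = 1.43 V

With gate tied to drain, V_SG = V_SD ≥ V_SG − |V_tp|, so the device is in saturation.
KCL at the drain: ½ k_p (V_SG − |V_tp|)² = (V_DD − V_SG)/R.
Let x = V_SG − 1.09. Then 6.03 x² + x − 1.04 = 0, giving x = 0.341 V (positive root), so V_SG = 1.43 V.
I_D = (V_DD − V_SG)/R = (2.13 − 1.43) / 8.04 = 0.087 mA.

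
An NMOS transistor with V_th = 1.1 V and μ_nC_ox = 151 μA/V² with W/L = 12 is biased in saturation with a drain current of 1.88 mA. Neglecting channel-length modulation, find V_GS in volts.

k_n = μ_nC_ox · (W/L) = 1.812 mA/V².
In saturation I_D = ½ k_n (V_GS − V_th)², so V_GS − V_th = √(2 I_D / k_n) = √(2 × 1.88 / 1.812) = 1.44 V.
V_GS = 1.1 + 1.44 = 2.54 V.

V_GS = 2.54 V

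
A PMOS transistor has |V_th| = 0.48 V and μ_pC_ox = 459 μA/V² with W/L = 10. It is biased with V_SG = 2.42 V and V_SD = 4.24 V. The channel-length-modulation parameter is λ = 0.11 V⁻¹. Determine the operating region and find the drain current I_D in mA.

Saturation; I_D = 12.7 mA

k_p = μ_pC_ox · (W/L) = 4.59 mA/V².
V_ov = V_SG − |V_th| = 2.42 − 0.48 = 1.94 V.
Since V_SD = 4.24 V ≥ V_ov = 1.94 V, the device is in saturation.
I_D = ½ k_p V_ov² (1 + λ V_SD) = 0.5 × 4.59 × 1.94² × (1 + 0.11 × 4.24) = 12.7 mA.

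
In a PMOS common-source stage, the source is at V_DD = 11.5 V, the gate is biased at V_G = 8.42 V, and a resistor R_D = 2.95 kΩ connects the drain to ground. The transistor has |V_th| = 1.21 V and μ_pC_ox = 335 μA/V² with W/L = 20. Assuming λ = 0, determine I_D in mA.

V_SG = V_DD − V_G = 11.5 − 8.42 = 3.08 V, so V_ov = 3.08 − 1.21 = 1.87 V.
k_p = μ_pC_ox · (W/L) = 6.7 mA/V².
Assume saturation: I_D = ½ k_p V_ov² = 0.5 × 6.7 × 1.87² = 11.7 mA, giving V_SD = V_DD − I_D R_D = 11.5 − 11.7 × 2.95 = -23.1 V.
But -23.1 V < V_ov = 1.87 V, so the device is actually in triode.
In triode I_D = k_p[V_ov V_SD − ½ V_SD²] and I_D = (V_DD − V_SD)/R_D. Equating: 9.88 V_SD² − 37.96 V_SD + 11.5 = 0, giving V_SD = 0.332 V (the root below V_ov).
I_D = (11.5 − 0.332) / 2.95 = 3.79 mA.

I_D = 3.79 mA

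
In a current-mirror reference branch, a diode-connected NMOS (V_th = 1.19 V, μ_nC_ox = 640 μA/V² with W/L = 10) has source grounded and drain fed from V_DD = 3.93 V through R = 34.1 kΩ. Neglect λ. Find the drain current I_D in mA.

With gate tied to drain, V_GS = V_DS ≥ V_GS − V_th, so the device is in saturation.
k_n = μ_nC_ox · (W/L) = 6.4 mA/V².
KCL at the drain: ½ k_n (V_GS − V_th)² = (V_DD − V_GS)/R.
Let x = V_GS − 1.19. Then 109 x² + x − 2.74 = 0, giving x = 0.154 V (positive root), so V_GS = 1.34 V.
I_D = (V_DD − V_GS)/R = (3.93 − 1.34) / 34.1 = 0.0758 mA.

I_D = 0.0758 mA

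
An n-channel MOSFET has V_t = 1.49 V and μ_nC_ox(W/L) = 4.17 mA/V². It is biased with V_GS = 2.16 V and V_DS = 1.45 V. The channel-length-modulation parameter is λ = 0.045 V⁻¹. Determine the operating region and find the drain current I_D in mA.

V_ov = V_GS − V_t = 2.16 − 1.49 = 0.67 V.
Since V_DS = 1.45 V ≥ V_ov = 0.67 V, the device is in saturation.
I_D = ½ k_n V_ov² (1 + λ V_DS) = 0.5 × 4.17 × 0.67² × (1 + 0.045 × 1.45) = 0.997 mA.

Saturation; I_D = 0.997 mA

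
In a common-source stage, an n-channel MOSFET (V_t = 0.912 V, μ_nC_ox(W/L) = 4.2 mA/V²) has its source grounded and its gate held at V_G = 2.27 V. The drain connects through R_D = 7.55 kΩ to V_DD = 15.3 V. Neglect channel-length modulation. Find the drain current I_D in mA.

V_GS = V_G = 2.27 V, so V_ov = 2.27 − 0.912 = 1.36 V.
Assume saturation: I_D = ½ k_n V_ov² = 0.5 × 4.2 × 1.36² = 3.87 mA, giving V_DS = V_DD − I_D R_D = 15.3 − 3.87 × 7.55 = -13.9 V.
But -13.9 V < V_ov = 1.36 V, so the device is actually in triode.
In triode I_D = k_n[V_ov V_DS − ½ V_DS²] and I_D = (V_DD − V_DS)/R_D. Equating: 15.9 V_DS² − 44.06 V_DS + 15.3 = 0, giving V_DS = 0.407 V (the root below V_ov).
I_D = (15.3 − 0.407) / 7.55 = 1.97 mA.

I_D = 1.97 mA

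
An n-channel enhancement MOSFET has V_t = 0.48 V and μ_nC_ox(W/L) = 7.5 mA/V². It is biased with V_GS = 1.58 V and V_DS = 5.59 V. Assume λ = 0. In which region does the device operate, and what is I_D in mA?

Saturation; I_D = 4.54 mA

V_ov = V_GS − V_t = 1.58 − 0.48 = 1.1 V.
Since V_DS = 5.59 V ≥ V_ov = 1.1 V, the device is in saturation.
I_D = ½ k_n V_ov² = 0.5 × 7.5 × 1.1² = 4.54 mA.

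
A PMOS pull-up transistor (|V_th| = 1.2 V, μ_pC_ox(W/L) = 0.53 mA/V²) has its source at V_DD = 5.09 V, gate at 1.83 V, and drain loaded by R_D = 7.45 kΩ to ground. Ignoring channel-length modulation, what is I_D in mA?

V_SG = V_DD − V_G = 5.09 − 1.83 = 3.26 V, so V_ov = 3.26 − 1.2 = 2.06 V.
Assume saturation: I_D = ½ k_p V_ov² = 0.5 × 0.53 × 2.06² = 1.12 mA, giving V_SD = V_DD − I_D R_D = 5.09 − 1.12 × 7.45 = -3.29 V.
But -3.29 V < V_ov = 2.06 V, so the device is actually in triode.
In triode I_D = k_p[V_ov V_SD − ½ V_SD²] and I_D = (V_DD − V_SD)/R_D. Equating: 1.97 V_SD² − 9.134 V_SD + 5.09 = 0, giving V_SD = 0.648 V (the root below V_ov).
I_D = (5.09 − 0.648) / 7.45 = 0.596 mA.

I_D = 0.596 mA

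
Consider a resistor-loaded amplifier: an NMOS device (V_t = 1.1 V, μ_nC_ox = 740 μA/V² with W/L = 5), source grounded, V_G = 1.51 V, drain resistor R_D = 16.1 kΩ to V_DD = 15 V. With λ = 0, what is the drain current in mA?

I_D = 0.311 mA

V_GS = V_G = 1.51 V, so V_ov = 1.51 − 1.1 = 0.41 V.
k_n = μ_nC_ox · (W/L) = 3.7 mA/V².
Assume saturation: I_D = ½ k_n V_ov² = 0.5 × 3.7 × 0.41² = 0.311 mA, giving V_DS = V_DD − I_D R_D = 15 − 0.311 × 16.1 = 9.99 V.
V_DS = 9.99 V ≥ V_ov = 0.41 V, confirming saturation.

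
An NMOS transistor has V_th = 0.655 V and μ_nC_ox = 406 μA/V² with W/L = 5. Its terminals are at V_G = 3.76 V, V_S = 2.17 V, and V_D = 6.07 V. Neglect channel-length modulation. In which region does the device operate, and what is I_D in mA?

V_GS = V_G − V_S = 3.76 − 2.17 = 1.59 V; V_DS = V_D − V_S = 6.07 − 2.17 = 3.9 V.
k_n = μ_nC_ox · (W/L) = 2.03 mA/V².
V_ov = V_GS − V_th = 1.59 − 0.655 = 0.935 V.
Since V_DS = 3.9 V ≥ V_ov = 0.935 V, the device is in saturation.
I_D = ½ k_n V_ov² = 0.5 × 2.03 × 0.935² = 0.887 mA.

Saturation; I_D = 0.887 mA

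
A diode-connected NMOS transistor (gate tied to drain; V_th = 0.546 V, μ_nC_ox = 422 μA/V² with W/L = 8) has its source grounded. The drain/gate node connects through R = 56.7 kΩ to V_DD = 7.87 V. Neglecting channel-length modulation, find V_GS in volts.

V_GS = 0.817 V

With gate tied to drain, V_GS = V_DS ≥ V_GS − V_th, so the device is in saturation.
k_n = μ_nC_ox · (W/L) = 3.376 mA/V².
KCL at the drain: ½ k_n (V_GS − V_th)² = (V_DD − V_GS)/R.
Let x = V_GS − 0.546. Then 95.7 x² + x − 7.324 = 0, giving x = 0.271 V (positive root), so V_GS = 0.817 V.
I_D = (V_DD − V_GS)/R = (7.87 − 0.817) / 56.7 = 0.124 mA.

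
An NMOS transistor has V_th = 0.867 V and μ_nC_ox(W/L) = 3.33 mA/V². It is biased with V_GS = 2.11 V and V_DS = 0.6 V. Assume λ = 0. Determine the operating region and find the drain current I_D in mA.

V_ov = V_GS − V_th = 2.11 − 0.867 = 1.24 V.
Since V_DS = 0.6 V < V_ov = 1.24 V, the device is in the triode region.
I_D = k_n [V_ov · V_DS − ½ V_DS²] = 3.33 × [1.24 × 0.6 − 0.5 × 0.6²] = 1.88 mA.

Triode; I_D = 1.88 mA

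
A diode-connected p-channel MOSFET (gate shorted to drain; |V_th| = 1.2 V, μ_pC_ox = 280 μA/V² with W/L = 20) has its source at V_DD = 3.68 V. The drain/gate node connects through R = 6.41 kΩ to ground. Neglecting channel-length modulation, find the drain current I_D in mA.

I_D = 0.333 mA

With gate tied to drain, V_SG = V_SD ≥ V_SG − |V_th|, so the device is in saturation.
k_p = μ_pC_ox · (W/L) = 5.6 mA/V².
KCL at the drain: ½ k_p (V_SG − |V_th|)² = (V_DD − V_SG)/R.
Let x = V_SG − 1.2. Then 17.9 x² + x − 2.48 = 0, giving x = 0.345 V (positive root), so V_SG = 1.54 V.
I_D = (V_DD − V_SG)/R = (3.68 − 1.54) / 6.41 = 0.333 mA.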